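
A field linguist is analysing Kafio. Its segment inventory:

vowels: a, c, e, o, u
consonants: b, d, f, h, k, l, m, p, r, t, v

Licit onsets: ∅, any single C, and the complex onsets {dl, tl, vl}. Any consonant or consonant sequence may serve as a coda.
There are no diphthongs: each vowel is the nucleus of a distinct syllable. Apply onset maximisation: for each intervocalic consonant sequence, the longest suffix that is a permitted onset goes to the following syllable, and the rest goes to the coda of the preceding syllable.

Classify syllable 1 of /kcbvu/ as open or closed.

closed

The vowels are c, u — 2 nuclei, so 2 syllables.
Between /c/ (V1) and /u/ (V2): /bv/ splits as /b/ + /v/ (/v/ is the longest suffix that is a licit onset).
Putting it together: kcb.vu.
Syllable 1 is /kcb/ with coda /b/, so it is closed.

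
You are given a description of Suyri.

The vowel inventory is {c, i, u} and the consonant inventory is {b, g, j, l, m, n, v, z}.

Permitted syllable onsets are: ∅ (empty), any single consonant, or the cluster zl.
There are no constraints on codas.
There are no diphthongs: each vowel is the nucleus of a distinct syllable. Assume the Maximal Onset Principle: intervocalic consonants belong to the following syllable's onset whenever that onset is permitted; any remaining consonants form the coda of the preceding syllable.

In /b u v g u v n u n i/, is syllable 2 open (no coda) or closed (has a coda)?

closed

Nuclei (vowels): u, u, u, i → 4 syllables.
/u…u/ gap (V1→V2): cluster /vg/ — the longest permitted-onset suffix is /g/; onset = /g/, preceding coda = /v/.
/u…u/ gap (V2→V3): /vn/ splits as /v/ + /n/ (/n/ is the longest suffix that is a licit onset).
/u…i/ gap (V3→V4): /n/ → onset of the next syllable (single consonants are always licit onsets).
Putting it together: buv.guv.nu.ni.
Syllable 2 is /guv/ with coda /v/, so it is closed.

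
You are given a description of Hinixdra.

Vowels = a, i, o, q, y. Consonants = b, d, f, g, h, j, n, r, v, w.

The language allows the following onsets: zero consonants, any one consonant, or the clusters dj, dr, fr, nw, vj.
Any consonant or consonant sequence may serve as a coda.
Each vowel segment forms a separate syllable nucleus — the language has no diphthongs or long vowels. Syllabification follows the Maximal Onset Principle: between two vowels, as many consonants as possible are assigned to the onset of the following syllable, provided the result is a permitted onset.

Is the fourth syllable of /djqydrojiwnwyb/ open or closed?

closed

Nuclei (vowels): q, y, o, i, y → 5 syllables.
/q…y/ gap (V1→V2): hiatus — the boundary sits between the two vowels.
/y…o/ gap (V2→V3): /dr/ — entire cluster is a permitted onset → onset /dr/, coda ∅.
/o…i/ gap (V3→V4): just /j/ — single C goes to the following onset.
/i…y/ gap (V4→V5): /wnw/ splits as /w/ + /nw/ (/nw/ is the longest suffix that is a licit onset).
Result: djq.y.dro.jiw.nwyb.
Syllable 4 is /jiw/ with coda /w/, so it is closed.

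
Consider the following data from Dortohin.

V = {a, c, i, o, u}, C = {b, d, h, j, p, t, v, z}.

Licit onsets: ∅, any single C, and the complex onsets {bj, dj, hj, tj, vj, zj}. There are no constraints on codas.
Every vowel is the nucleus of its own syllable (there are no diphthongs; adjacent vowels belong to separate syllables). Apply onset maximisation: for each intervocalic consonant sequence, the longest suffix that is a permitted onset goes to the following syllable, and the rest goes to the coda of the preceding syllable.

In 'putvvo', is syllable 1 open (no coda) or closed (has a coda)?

Vowels present: u, o; each is a nucleus, giving 2 syllables.
/u…o/ gap (V1→V2): cluster /tvv/ — the longest permitted-onset suffix is /v/; onset = /v/, preceding coda = /tv/.
Syllabification: putv.vo.
Syllable 1 is /putv/ with coda /tv/, so it is closed.

closed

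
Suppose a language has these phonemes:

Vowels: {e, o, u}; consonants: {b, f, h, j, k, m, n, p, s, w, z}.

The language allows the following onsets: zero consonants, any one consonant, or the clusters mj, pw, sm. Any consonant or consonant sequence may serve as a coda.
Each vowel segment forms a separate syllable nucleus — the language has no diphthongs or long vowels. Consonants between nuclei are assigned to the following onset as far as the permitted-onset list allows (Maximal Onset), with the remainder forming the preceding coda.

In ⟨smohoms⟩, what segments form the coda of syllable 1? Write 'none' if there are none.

none

The vowels are o, o — 2 nuclei, so 2 syllables.
V1 /o/ – V2 /o/: /h/ → onset of the next syllable (single consonants are always licit onsets).
So the parse is smo.homs.
Syllable 1 is /smo/: onset /sm/, nucleus /o/, coda ∅.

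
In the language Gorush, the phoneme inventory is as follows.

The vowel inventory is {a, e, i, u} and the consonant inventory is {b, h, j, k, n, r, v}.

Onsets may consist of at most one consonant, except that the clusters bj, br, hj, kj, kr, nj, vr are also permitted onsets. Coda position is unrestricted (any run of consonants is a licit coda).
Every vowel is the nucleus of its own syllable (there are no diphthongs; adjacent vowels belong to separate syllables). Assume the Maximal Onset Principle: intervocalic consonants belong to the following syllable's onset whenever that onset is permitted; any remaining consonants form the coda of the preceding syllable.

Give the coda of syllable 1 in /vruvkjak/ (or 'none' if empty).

v

Vowels present: u, a; each is a nucleus, giving 2 syllables.
V1 /u/ – V2 /a/: /vkj/; trying suffixes from longest down, /kj/ is the first permitted one, so coda /v/ | onset /kj/.
Syllabification: vruv.kjak.
Syllable 1 is /vruv/: onset /vr/, nucleus /u/, coda /v/.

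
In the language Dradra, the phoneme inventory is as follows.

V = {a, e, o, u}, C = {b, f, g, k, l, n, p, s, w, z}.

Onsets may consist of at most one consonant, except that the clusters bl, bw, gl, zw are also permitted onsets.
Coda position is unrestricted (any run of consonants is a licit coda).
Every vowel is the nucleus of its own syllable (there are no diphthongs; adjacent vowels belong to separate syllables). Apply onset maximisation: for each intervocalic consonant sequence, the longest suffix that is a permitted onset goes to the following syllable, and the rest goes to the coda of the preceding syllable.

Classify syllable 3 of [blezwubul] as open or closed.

The vowels are e, u, u — 3 nuclei, so 3 syllables.
/e…u/ gap (V1→V2): /zw/ is a licit onset in full, so it all attaches to the next syllable.
/u…u/ gap (V2→V3): just /b/ — single C goes to the following onset.
Syllabification: ble.zwu.bul.
Syllable 3 is /bul/ with coda /l/, so it is closed.

closed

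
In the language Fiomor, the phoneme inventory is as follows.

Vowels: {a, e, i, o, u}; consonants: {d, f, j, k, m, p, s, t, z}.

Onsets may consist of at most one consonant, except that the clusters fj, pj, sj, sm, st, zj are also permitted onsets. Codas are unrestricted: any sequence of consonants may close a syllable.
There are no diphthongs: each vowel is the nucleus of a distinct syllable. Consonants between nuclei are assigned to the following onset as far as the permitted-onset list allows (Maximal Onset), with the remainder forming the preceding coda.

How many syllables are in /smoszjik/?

The vowels are o, i — 2 nuclei, so 2 syllables.

2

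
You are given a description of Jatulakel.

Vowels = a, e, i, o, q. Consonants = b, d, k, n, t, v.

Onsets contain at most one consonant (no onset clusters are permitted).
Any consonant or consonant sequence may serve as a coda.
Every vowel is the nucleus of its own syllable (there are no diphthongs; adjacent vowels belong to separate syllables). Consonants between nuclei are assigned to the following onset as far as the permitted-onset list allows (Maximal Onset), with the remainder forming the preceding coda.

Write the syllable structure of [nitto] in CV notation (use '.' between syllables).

CVC.CV

Nuclei (vowels): i, o → 2 syllables.
σ1/σ2 boundary: cluster /tt/ — the longest permitted-onset suffix is /t/; onset = /t/, preceding coda = /t/.
Result: nit.to.
Mapping each syllable to C/V: /nit/ → CVC, /to/ → CV.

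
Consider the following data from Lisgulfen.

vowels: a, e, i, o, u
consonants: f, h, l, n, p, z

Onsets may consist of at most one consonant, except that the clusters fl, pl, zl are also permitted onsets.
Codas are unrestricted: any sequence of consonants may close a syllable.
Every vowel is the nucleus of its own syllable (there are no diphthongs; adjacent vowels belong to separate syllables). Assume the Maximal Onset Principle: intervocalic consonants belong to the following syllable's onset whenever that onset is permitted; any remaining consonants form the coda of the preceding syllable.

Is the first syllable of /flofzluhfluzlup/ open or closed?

The vowels are o, u, u, u — 4 nuclei, so 4 syllables.
/o…u/ gap (V1→V2): /fzl/ — longest licit onset from the right is /zl/, leaving /f/ as coda.
/u…u/ gap (V2→V3): /hfl/ — longest licit onset from the right is /fl/, leaving /h/ as coda.
/u…u/ gap (V3→V4): /zl/ — entire cluster is a permitted onset → onset /zl/, coda ∅.
Syllabification: flof.zluh.flu.zlup.
Syllable 1 is /flof/ with coda /f/, so it is closed.

closed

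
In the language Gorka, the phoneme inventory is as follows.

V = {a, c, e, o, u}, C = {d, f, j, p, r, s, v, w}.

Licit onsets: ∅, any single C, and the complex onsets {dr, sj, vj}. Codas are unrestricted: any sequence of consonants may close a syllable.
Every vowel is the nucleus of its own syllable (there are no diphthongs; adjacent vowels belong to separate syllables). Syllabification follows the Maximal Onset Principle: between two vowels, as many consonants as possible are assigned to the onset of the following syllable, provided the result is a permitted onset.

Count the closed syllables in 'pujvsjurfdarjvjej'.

Vowels present: u, u, a, e; each is a nucleus, giving 4 syllables.
/u…u/ gap (V1→V2): /jvsj/; trying suffixes from longest down, /sj/ is the first permitted one, so coda /jv/ | onset /sj/.
/u…a/ gap (V2→V3): cluster /rfd/ — the longest permitted-onset suffix is /d/; onset = /d/, preceding coda = /rf/.
/a…e/ gap (V3→V4): /rjvj/ — longest licit onset from the right is /vj/, leaving /rj/ as coda.
Result: pujv.sjurf.darj.vjej.
Classifying each syllable: /pujv/ (closed), /sjurf/ (closed), /darj/ (closed), /vjej/ (closed).
Closed syllables: 4.

4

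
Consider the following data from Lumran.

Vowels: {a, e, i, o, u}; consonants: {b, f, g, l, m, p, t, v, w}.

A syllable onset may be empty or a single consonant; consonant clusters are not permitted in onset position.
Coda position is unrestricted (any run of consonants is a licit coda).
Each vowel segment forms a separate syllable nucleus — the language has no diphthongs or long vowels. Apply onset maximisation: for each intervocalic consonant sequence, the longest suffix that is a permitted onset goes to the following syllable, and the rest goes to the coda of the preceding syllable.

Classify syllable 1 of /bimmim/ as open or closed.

Vowels present: i, i; each is a nucleus, giving 2 syllables.
Between /i/ (V1) and /i/ (V2): /mm/; trying suffixes from longest down, /m/ is the first permitted one, so coda /m/ | onset /m/.
So the parse is bim.mim.
Syllable 1 is /bim/ with coda /m/, so it is closed.

closed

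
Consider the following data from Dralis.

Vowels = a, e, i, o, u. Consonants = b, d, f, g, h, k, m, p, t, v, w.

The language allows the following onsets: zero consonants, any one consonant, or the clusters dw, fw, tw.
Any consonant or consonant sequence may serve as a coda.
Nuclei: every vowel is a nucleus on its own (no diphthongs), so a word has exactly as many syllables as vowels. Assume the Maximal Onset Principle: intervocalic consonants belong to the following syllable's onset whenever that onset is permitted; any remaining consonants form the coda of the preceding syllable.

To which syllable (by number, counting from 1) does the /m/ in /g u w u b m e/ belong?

3

Nuclei (vowels): u, u, e → 3 syllables.
σ1/σ2 boundary: just /w/ — single C goes to the following onset.
σ2/σ3 boundary: /bm/; trying suffixes from longest down, /m/ is the first permitted one, so coda /b/ | onset /m/.
Syllabification: gu.wub.me.
The /m/ is in the onset of syllable 3 (/me/).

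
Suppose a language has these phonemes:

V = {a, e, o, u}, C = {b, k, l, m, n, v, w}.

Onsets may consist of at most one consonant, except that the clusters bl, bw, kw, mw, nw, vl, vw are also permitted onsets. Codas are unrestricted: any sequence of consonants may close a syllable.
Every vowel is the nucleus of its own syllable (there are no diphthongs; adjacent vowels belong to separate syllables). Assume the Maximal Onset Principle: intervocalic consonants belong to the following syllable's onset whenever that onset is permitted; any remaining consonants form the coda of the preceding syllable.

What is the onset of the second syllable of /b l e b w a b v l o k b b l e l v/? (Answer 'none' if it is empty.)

Nuclei (vowels): e, a, o, e → 4 syllables.
Between /e/ (V1) and /a/ (V2): /bw/ — entire cluster is a permitted onset → onset /bw/, coda ∅.
Between /a/ (V2) and /o/ (V3): cluster /bvl/ — the longest permitted-onset suffix is /vl/; onset = /vl/, preceding coda = /b/.
Between /o/ (V3) and /e/ (V4): /kbbl/ splits as /kb/ + /bl/ (/bl/ is the longest suffix that is a licit onset).
Syllabification: ble.bwab.vlokb.blelv.
Syllable 2 is /bwab/: onset /bw/, nucleus /a/, coda /b/.

bw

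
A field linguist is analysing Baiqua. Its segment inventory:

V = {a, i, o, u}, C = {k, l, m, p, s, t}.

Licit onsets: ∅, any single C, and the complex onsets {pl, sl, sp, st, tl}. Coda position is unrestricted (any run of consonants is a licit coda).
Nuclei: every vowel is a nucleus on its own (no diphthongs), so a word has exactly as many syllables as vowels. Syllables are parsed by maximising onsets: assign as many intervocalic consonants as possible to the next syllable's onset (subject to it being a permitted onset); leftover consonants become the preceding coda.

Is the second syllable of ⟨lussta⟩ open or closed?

open

The vowels are u, a — 2 nuclei, so 2 syllables.
V1 /u/ – V2 /a/: cluster /sst/ — the longest permitted-onset suffix is /st/; onset = /st/, preceding coda = /s/.
Syllabification: lus.sta.
Syllable 2 is /sta/; it ends in its nucleus with no coda, so it is open.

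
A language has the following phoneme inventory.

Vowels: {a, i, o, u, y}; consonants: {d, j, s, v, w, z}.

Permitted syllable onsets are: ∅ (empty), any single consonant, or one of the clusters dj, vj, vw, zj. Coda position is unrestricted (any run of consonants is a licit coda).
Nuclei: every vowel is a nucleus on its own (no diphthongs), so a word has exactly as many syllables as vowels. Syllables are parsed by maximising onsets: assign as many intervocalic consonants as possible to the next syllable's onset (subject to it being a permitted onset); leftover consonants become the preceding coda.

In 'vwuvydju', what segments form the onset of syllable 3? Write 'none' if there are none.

Nuclei (vowels): u, y, u → 3 syllables.
σ1/σ2 boundary: /v/ → onset of the next syllable (single consonants are always licit onsets).
σ2/σ3 boundary: /dj/ is a licit onset in full, so it all attaches to the next syllable.
Result: vwu.vy.dju.
Syllable 3 is /dju/: onset /dj/, nucleus /u/, coda ∅.

dj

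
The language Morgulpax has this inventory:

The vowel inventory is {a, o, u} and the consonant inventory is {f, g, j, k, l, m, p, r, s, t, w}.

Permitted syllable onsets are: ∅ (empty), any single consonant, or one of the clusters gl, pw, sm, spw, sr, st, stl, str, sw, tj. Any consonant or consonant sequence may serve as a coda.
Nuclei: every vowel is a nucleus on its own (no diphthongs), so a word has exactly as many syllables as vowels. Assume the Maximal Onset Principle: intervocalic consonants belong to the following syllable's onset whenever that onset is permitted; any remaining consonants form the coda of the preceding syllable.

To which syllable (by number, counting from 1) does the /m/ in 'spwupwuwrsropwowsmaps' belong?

5

Vowels present: u, u, o, o, a; each is a nucleus, giving 5 syllables.
/u…u/ gap (V1→V2): cluster /pw/ — /pw/ is itself a permitted onset, so the whole cluster goes right; preceding coda = ∅.
/u…o/ gap (V2→V3): /wrsr/ — longest licit onset from the right is /sr/, leaving /wr/ as coda.
/o…o/ gap (V3→V4): /pw/ is a licit onset in full, so it all attaches to the next syllable.
/o…a/ gap (V4→V5): cluster /wsm/ — the longest permitted-onset suffix is /sm/; onset = /sm/, preceding coda = /w/.
Putting it together: spwu.pwuwr.sro.pwow.smaps.
The /m/ is in the onset of syllable 5 (/smaps/).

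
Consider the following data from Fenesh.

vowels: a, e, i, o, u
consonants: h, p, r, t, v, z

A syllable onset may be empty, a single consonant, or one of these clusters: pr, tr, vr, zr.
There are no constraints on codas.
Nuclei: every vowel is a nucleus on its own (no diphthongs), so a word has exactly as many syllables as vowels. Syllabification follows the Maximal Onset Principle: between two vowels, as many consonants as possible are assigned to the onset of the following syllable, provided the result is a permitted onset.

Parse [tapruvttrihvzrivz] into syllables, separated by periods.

ta.pruvt.trihv.zrivz

Nuclei (vowels): a, u, i, i → 4 syllables.
V1 /a/ – V2 /u/: /pr/ — entire cluster is a permitted onset → onset /pr/, coda ∅.
V2 /u/ – V3 /i/: cluster /vttr/ — the longest permitted-onset suffix is /tr/; onset = /tr/, preceding coda = /vt/.
V3 /i/ – V4 /i/: cluster /hvzr/ — the longest permitted-onset suffix is /zr/; onset = /zr/, preceding coda = /hv/.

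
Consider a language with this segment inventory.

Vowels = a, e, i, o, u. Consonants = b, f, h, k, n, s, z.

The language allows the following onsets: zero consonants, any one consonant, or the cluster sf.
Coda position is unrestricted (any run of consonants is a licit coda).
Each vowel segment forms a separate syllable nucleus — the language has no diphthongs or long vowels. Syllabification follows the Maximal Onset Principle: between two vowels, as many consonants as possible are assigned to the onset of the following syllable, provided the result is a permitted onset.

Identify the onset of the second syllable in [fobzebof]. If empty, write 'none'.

The vowels are o, e, o — 3 nuclei, so 3 syllables.
/o…e/ gap (V1→V2): cluster /bz/ — the longest permitted-onset suffix is /z/; onset = /z/, preceding coda = /b/.
/e…o/ gap (V2→V3): just /b/ — single C goes to the following onset.
Putting it together: fob.ze.bof.
Syllable 2 is /ze/: onset /z/, nucleus /e/, coda ∅.

z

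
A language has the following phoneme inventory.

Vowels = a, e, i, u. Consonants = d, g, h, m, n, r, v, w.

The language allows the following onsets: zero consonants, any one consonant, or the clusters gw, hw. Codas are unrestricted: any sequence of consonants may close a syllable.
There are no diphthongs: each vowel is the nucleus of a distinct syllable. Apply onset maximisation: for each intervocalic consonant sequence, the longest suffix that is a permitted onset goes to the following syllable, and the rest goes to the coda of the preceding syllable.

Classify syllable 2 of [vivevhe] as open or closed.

closed

The vowels are i, e, e — 3 nuclei, so 3 syllables.
/i…e/ gap (V1→V2): just /v/ — single C goes to the following onset.
/e…e/ gap (V2→V3): /vh/ — longest licit onset from the right is /h/, leaving /v/ as coda.
Putting it together: vi.vev.he.
Syllable 2 is /vev/ with coda /v/, so it is closed.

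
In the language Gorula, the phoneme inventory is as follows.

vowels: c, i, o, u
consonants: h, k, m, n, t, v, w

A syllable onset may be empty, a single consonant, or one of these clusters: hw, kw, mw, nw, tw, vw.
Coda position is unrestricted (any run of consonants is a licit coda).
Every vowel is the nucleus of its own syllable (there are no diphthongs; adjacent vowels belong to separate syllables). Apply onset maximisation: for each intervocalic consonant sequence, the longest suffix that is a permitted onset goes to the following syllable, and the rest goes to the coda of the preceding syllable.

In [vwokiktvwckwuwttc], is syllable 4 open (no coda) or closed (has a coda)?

The vowels are o, i, c, u, c — 5 nuclei, so 5 syllables.
σ1/σ2 boundary: just /k/ — single C goes to the following onset.
σ2/σ3 boundary: cluster /ktvw/ — the longest permitted-onset suffix is /vw/; onset = /vw/, preceding coda = /kt/.
σ3/σ4 boundary: /kw/ is a licit onset in full, so it all attaches to the next syllable.
σ4/σ5 boundary: /wtt/ splits as /wt/ + /t/ (/t/ is the longest suffix that is a licit onset).
Result: vwo.kikt.vwc.kwuwt.tc.
Syllable 4 is /kwuwt/ with coda /wt/, so it is closed.

closed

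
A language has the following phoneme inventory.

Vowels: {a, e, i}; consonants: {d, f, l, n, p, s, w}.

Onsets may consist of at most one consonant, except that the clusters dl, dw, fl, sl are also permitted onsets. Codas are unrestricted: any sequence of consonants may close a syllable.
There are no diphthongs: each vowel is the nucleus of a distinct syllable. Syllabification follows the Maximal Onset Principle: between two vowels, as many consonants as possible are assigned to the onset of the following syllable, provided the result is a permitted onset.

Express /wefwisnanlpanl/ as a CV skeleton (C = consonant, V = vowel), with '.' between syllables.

Nuclei (vowels): e, i, a, a → 4 syllables.
σ1/σ2 boundary: /fw/ — longest licit onset from the right is /w/, leaving /f/ as coda.
σ2/σ3 boundary: cluster /sn/ — the longest permitted-onset suffix is /n/; onset = /n/, preceding coda = /s/.
σ3/σ4 boundary: cluster /nlp/ — the longest permitted-onset suffix is /p/; onset = /p/, preceding coda = /nl/.
Putting it together: wef.wis.nanl.panl.
Mapping each syllable to C/V: /wef/ → CVC, /wis/ → CVC, /nanl/ → CVCC, /panl/ → CVCC.

CVC.CVC.CVCC.CVCC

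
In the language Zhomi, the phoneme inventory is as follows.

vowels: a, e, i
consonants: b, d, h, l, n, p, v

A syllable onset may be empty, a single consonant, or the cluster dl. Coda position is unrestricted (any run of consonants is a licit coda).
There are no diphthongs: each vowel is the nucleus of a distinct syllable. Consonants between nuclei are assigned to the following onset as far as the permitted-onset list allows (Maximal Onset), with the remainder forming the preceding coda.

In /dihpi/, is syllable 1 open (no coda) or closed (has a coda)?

Nuclei (vowels): i, i → 2 syllables.
V1 /i/ – V2 /i/: /hp/; trying suffixes from longest down, /p/ is the first permitted one, so coda /h/ | onset /p/.
Result: dih.pi.
Syllable 1 is /dih/ with coda /h/, so it is closed.

closed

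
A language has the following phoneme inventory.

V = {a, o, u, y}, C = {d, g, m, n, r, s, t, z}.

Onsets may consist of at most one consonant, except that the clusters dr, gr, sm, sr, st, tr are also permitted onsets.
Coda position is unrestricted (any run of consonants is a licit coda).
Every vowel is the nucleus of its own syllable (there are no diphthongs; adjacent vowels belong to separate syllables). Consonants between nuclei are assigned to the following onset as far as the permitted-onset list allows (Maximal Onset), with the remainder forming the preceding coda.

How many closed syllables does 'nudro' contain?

0

Nuclei (vowels): u, o → 2 syllables.
σ1/σ2 boundary: /dr/ is a licit onset in full, so it all attaches to the next syllable.
Result: nu.dro.
Classifying each syllable: /nu/ (open), /dro/ (open).
Closed syllables: 0.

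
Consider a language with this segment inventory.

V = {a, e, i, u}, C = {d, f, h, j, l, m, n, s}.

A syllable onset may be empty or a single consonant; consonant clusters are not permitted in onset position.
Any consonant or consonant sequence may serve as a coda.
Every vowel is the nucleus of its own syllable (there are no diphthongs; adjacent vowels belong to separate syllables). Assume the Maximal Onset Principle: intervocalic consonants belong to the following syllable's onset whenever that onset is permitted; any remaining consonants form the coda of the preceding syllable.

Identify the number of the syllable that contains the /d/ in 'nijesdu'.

3

Vowels present: i, e, u; each is a nucleus, giving 3 syllables.
Between /i/ (V1) and /e/ (V2): just /j/ — single C goes to the following onset.
Between /e/ (V2) and /u/ (V3): /sd/; trying suffixes from longest down, /d/ is the first permitted one, so coda /s/ | onset /d/.
Syllabification: ni.jes.du.
The /d/ is in the onset of syllable 3 (/du/).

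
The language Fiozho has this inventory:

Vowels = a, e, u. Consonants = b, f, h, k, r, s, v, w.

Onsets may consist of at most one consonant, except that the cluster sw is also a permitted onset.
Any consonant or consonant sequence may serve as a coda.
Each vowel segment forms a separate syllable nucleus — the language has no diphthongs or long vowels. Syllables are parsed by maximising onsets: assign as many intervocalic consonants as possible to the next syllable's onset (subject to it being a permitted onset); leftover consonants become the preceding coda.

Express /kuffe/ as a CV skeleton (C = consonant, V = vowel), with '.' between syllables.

Vowels present: u, e; each is a nucleus, giving 2 syllables.
Between /u/ (V1) and /e/ (V2): /ff/; trying suffixes from longest down, /f/ is the first permitted one, so coda /f/ | onset /f/.
Syllabification: kuf.fe.
Mapping each syllable to C/V: /kuf/ → CVC, /fe/ → CV.

CVC.CV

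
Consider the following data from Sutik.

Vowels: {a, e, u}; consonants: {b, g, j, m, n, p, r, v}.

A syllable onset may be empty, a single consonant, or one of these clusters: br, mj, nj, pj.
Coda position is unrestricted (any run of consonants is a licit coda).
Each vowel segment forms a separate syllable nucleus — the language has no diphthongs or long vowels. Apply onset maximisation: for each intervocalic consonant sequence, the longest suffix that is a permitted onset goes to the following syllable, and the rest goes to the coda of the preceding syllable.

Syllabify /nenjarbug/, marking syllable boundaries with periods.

ne.njar.bug

Vowels present: e, a, u; each is a nucleus, giving 3 syllables.
V1 /e/ – V2 /a/: /nj/ — entire cluster is a permitted onset → onset /nj/, coda ∅.
V2 /a/ – V3 /u/: cluster /rb/ — the longest permitted-onset suffix is /b/; onset = /b/, preceding coda = /r/.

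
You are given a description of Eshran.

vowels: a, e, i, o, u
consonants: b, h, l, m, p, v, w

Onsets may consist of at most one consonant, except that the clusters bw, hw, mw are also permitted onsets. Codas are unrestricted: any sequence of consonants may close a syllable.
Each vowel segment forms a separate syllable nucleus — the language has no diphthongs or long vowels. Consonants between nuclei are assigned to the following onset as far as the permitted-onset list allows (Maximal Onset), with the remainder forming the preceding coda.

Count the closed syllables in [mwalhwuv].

The vowels are a, u — 2 nuclei, so 2 syllables.
σ1/σ2 boundary: cluster /lhw/ — the longest permitted-onset suffix is /hw/; onset = /hw/, preceding coda = /l/.
So the parse is mwal.hwuv.
Classifying each syllable: /mwal/ (closed), /hwuv/ (closed).
Closed syllables: 2.

2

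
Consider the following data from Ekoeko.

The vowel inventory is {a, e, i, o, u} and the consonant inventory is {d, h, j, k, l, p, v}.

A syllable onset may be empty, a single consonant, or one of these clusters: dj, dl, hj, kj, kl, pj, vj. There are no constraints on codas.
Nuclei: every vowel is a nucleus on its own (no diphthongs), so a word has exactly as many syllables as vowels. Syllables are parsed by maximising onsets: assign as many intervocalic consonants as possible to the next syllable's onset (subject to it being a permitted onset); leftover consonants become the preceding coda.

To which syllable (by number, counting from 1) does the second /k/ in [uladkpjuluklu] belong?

Vowels present: u, a, u, u, u; each is a nucleus, giving 5 syllables.
/u…a/ gap (V1→V2): /l/ → onset of the next syllable (single consonants are always licit onsets).
/a…u/ gap (V2→V3): /dkpj/ — longest licit onset from the right is /pj/, leaving /dk/ as coda.
/u…u/ gap (V3→V4): /l/ is a single consonant, so it becomes the next onset.
/u…u/ gap (V4→V5): /kl/ — entire cluster is a permitted onset → onset /kl/, coda ∅.
So the parse is u.ladk.pju.lu.klu.
The second /k/ is in the onset of syllable 5 (/klu/).

5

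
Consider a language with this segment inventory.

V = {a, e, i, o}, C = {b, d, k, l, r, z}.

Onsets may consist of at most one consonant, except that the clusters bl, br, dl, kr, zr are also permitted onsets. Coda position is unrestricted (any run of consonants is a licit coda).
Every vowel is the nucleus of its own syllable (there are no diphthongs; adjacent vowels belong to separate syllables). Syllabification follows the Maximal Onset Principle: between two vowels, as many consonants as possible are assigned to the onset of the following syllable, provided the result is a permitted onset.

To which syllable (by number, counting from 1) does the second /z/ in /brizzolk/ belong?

Vowels present: i, o; each is a nucleus, giving 2 syllables.
/i…o/ gap (V1→V2): cluster /zz/ — the longest permitted-onset suffix is /z/; onset = /z/, preceding coda = /z/.
Putting it together: briz.zolk.
The second /z/ is in the onset of syllable 2 (/zolk/).

2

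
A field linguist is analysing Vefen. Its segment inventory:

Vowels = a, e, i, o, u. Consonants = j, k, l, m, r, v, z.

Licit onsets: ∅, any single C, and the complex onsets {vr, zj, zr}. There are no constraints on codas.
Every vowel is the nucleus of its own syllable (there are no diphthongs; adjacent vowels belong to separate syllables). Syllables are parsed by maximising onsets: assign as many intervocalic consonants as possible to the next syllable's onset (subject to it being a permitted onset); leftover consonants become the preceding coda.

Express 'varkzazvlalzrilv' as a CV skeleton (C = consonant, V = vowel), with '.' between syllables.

CVCC.CVCC.CVC.CCVCC

Vowels present: a, a, a, i; each is a nucleus, giving 4 syllables.
V1 /a/ – V2 /a/: /rkz/; trying suffixes from longest down, /z/ is the first permitted one, so coda /rk/ | onset /z/.
V2 /a/ – V3 /a/: cluster /zvl/ — the longest permitted-onset suffix is /l/; onset = /l/, preceding coda = /zv/.
V3 /a/ – V4 /i/: /lzr/; trying suffixes from longest down, /zr/ is the first permitted one, so coda /l/ | onset /zr/.
Syllabification: vark.zazv.lal.zrilv.
Mapping each syllable to C/V: /vark/ → CVCC, /zazv/ → CVCC, /lal/ → CVC, /zrilv/ → CCVCC.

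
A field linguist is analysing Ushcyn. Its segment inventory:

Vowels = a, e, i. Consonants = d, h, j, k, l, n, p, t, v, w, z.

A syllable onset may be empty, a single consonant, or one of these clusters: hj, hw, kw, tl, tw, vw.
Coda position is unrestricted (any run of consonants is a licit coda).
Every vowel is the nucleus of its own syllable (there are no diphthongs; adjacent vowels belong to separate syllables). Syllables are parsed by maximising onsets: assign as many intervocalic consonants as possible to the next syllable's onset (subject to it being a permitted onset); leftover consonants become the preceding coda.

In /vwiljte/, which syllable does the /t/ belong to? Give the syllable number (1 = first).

Vowels present: i, e; each is a nucleus, giving 2 syllables.
V1 /i/ – V2 /e/: cluster /ljt/ — the longest permitted-onset suffix is /t/; onset = /t/, preceding coda = /lj/.
Syllabification: vwilj.te.
The /t/ is in the onset of syllable 2 (/te/).

2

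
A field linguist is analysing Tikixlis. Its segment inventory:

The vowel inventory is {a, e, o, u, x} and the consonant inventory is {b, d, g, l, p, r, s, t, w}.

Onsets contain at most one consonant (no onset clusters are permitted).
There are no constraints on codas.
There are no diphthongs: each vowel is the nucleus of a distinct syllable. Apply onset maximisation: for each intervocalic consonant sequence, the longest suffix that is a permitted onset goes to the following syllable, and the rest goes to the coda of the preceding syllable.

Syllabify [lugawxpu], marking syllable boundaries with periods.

lu.ga.wx.pu

Nuclei (vowels): u, a, x, u → 4 syllables.
Between /u/ (V1) and /a/ (V2): just /g/ — single C goes to the following onset.
Between /a/ (V2) and /x/ (V3): just /w/ — single C goes to the following onset.
Between /x/ (V3) and /u/ (V4): just /p/ — single C goes to the following onset.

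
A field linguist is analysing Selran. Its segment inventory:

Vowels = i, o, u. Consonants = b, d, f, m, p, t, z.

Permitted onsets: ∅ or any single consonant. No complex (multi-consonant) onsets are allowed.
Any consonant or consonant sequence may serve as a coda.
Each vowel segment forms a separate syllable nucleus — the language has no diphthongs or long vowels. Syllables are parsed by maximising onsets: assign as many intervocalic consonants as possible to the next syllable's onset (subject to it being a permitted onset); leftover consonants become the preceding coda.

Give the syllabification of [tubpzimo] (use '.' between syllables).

Nuclei (vowels): u, i, o → 3 syllables.
σ1/σ2 boundary: /bpz/ — longest licit onset from the right is /z/, leaving /bp/ as coda.
σ2/σ3 boundary: /m/ is a single consonant, so it becomes the next onset.

tubp.zi.mo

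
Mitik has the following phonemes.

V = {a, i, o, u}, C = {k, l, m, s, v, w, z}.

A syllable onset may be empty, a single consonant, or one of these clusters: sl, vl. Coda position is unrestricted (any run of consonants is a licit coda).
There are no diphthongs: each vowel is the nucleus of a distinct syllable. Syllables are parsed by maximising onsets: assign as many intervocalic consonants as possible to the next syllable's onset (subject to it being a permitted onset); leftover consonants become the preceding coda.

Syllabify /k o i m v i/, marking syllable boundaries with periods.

The vowels are o, i, i — 3 nuclei, so 3 syllables.
σ1/σ2 boundary: no consonants, so the boundary falls immediately after /o/.
σ2/σ3 boundary: /mv/ splits as /m/ + /v/ (/v/ is the longest suffix that is a licit onset).

ko.im.vi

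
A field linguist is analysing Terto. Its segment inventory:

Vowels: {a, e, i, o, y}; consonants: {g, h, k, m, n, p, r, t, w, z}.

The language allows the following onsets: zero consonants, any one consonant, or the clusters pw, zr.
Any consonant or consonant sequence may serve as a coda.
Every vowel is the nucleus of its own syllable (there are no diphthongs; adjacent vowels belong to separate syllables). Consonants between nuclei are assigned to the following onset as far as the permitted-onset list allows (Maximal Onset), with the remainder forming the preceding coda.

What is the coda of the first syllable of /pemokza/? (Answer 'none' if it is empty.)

Vowels present: e, o, a; each is a nucleus, giving 3 syllables.
Between /e/ (V1) and /o/ (V2): /m/ is a single consonant, so it becomes the next onset.
Between /o/ (V2) and /a/ (V3): /kz/; trying suffixes from longest down, /z/ is the first permitted one, so coda /k/ | onset /z/.
So the parse is pe.mok.za.
Syllable 1 is /pe/: onset /p/, nucleus /e/, coda ∅.

none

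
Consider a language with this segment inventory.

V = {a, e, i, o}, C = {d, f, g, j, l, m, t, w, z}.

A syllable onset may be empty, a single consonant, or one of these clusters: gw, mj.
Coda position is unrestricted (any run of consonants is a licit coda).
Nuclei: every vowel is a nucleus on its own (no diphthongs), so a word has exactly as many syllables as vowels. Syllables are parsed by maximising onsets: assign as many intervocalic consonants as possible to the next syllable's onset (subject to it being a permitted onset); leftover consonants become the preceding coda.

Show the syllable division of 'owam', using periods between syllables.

o.wam

Nuclei (vowels): o, a → 2 syllables.
σ1/σ2 boundary: /w/ is a single consonant, so it becomes the next onset.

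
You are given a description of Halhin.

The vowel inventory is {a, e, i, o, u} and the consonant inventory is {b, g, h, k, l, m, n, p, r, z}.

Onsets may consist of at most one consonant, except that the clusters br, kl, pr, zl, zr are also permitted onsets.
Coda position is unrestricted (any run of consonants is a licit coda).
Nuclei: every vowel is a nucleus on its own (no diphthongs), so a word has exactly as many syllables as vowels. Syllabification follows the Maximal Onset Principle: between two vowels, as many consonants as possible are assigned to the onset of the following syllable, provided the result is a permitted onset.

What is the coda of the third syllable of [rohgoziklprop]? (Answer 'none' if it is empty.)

Vowels present: o, o, i, o; each is a nucleus, giving 4 syllables.
V1 /o/ – V2 /o/: /hg/; trying suffixes from longest down, /g/ is the first permitted one, so coda /h/ | onset /g/.
V2 /o/ – V3 /i/: /z/ → onset of the next syllable (single consonants are always licit onsets).
V3 /i/ – V4 /o/: /klpr/ splits as /kl/ + /pr/ (/pr/ is the longest suffix that is a licit onset).
Syllabification: roh.go.zikl.prop.
Syllable 3 is /zikl/: onset /z/, nucleus /i/, coda /kl/.

kl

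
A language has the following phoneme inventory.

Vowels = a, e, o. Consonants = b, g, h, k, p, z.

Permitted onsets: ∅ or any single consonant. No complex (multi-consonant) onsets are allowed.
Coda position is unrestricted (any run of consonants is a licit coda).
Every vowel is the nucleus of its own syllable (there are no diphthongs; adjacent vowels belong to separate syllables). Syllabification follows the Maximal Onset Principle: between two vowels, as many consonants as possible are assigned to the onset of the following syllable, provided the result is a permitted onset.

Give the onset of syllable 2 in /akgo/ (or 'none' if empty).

g

The vowels are a, o — 2 nuclei, so 2 syllables.
V1 /a/ – V2 /o/: cluster /kg/ — the longest permitted-onset suffix is /g/; onset = /g/, preceding coda = /k/.
Result: ak.go.
Syllable 2 is /go/: onset /g/, nucleus /o/, coda ∅.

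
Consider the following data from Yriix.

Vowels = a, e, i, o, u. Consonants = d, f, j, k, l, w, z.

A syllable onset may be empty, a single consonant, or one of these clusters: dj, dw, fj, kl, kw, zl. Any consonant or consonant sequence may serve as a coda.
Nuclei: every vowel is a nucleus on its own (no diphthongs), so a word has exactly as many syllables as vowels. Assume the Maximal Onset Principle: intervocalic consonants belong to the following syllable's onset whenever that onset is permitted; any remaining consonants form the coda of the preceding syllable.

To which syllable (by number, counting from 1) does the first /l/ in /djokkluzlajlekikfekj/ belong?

Vowels present: o, u, a, e, i, e; each is a nucleus, giving 6 syllables.
Between /o/ (V1) and /u/ (V2): cluster /kkl/ — the longest permitted-onset suffix is /kl/; onset = /kl/, preceding coda = /k/.
Between /u/ (V2) and /a/ (V3): /zl/ is a licit onset in full, so it all attaches to the next syllable.
Between /a/ (V3) and /e/ (V4): cluster /jl/ — the longest permitted-onset suffix is /l/; onset = /l/, preceding coda = /j/.
Between /e/ (V4) and /i/ (V5): just /k/ — single C goes to the following onset.
Between /i/ (V5) and /e/ (V6): cluster /kf/ — the longest permitted-onset suffix is /f/; onset = /f/, preceding coda = /k/.
Result: djok.klu.zlaj.le.kik.fekj.
The first /l/ is in the onset of syllable 2 (/klu/).

2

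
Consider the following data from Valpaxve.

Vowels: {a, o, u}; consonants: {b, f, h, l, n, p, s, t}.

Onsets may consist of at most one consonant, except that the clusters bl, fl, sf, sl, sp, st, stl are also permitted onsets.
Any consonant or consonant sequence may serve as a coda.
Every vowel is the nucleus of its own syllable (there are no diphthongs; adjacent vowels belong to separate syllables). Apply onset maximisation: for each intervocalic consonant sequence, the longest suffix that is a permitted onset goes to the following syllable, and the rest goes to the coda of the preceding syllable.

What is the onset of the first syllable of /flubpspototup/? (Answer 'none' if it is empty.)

The vowels are u, o, o, u — 4 nuclei, so 4 syllables.
Between /u/ (V1) and /o/ (V2): /bpsp/ — longest licit onset from the right is /sp/, leaving /bp/ as coda.
Between /o/ (V2) and /o/ (V3): /t/ is a single consonant, so it becomes the next onset.
Between /o/ (V3) and /u/ (V4): just /t/ — single C goes to the following onset.
Putting it together: flubp.spo.to.tup.
Syllable 1 is /flubp/: onset /fl/, nucleus /u/, coda /bp/.

fl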